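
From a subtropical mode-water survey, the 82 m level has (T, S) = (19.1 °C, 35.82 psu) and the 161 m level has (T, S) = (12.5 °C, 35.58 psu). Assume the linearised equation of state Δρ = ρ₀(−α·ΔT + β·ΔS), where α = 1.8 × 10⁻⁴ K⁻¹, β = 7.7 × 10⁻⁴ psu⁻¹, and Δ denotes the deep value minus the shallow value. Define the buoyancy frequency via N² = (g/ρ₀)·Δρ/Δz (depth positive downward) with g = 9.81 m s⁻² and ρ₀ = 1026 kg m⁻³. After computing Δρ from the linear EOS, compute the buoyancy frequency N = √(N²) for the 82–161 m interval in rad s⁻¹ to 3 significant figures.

0.0112 rad s⁻¹

ΔT = -6.6 K, ΔS = -0.24 psu (deep − shallow).
Δρ/ρ₀ = −αΔT + βΔS = 1.188 × 10⁻³ − 1.848 × 10⁻⁴ = 1.0032 × 10⁻³, so Δρ ≈ 1.029 kg m⁻³.
N² = (g/ρ₀)·Δρ/Δz = g·(Δρ/ρ₀)/Δz = 9.81 × 1.0032 × 10⁻³ / 79 = 1.2457 × 10⁻⁴ s⁻².
N = √(1.2457 × 10⁻⁴) = 0.011161 rad s⁻¹ ≈ 0.0112 rad s⁻¹.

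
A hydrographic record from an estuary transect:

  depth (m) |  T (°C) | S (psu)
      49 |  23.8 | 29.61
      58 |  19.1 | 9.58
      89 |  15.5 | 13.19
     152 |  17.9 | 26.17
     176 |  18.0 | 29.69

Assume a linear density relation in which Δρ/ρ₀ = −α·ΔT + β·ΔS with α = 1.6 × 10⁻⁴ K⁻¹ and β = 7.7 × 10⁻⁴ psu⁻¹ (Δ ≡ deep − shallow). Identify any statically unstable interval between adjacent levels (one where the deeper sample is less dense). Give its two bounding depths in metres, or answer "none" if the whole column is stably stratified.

49–58 m

Evaluate Δρ/ρ₀ = −αΔT + βΔS across each adjacent pair:
  49–58 m: −αΔT+βΔS = −(1.6 × 10⁻⁴)(-4.7)+(7.7 × 10⁻⁴)(-20.03) = -0.015 → UNSTABLE
  58–89 m: −αΔT+βΔS = −(1.6 × 10⁻⁴)(-3.6)+(7.7 × 10⁻⁴)(+3.61) = 3.4 × 10⁻³ → stable
  89–152 m: −αΔT+βΔS = −(1.6 × 10⁻⁴)(+2.4)+(7.7 × 10⁻⁴)(+12.98) = 9.6 × 10⁻³ → stable
  152–176 m: −αΔT+βΔS = −(1.6 × 10⁻⁴)(+0.1)+(7.7 × 10⁻⁴)(+3.52) = 2.7 × 10⁻³ → stable
The 49–58 m interval has Δρ < 0: lighter water underlies denser water.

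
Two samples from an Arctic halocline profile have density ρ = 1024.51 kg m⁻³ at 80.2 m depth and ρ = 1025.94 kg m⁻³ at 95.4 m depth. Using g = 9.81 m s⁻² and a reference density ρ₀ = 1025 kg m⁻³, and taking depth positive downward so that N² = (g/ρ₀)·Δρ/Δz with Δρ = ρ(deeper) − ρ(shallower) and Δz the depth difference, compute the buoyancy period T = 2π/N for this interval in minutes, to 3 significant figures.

3.49 min

Δρ = 1025.94 − 1024.51 = 1.43 kg m⁻³ over Δz = 95.4 − 80.2 = 15.2 m.
N² = (9.81/1025) × (1.43/15.2) = 9.0040 × 10⁻⁴ s⁻².
N = √(9.0040 × 10⁻⁴) = 0.030007 rad s⁻¹, so T = 2π/N = 209.39 s = 3.4898 min ≈ 3.49 min.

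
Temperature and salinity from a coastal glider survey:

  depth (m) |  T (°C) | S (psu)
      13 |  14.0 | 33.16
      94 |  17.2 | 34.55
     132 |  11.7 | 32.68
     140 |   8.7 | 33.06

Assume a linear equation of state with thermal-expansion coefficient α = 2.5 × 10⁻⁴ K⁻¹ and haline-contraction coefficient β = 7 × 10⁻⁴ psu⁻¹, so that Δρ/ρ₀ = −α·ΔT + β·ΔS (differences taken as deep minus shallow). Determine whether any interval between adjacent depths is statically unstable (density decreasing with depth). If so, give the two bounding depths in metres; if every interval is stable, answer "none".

none

Evaluate Δρ/ρ₀ = −αΔT + βΔS across each adjacent pair:
  13–94 m: −αΔT+βΔS = −(2.5 × 10⁻⁴)(+3.2)+(7 × 10⁻⁴)(+1.39) = 1.7 × 10⁻⁴ → stable
  94–132 m: −αΔT+βΔS = −(2.5 × 10⁻⁴)(-5.5)+(7 × 10⁻⁴)(-1.87) = 6.6 × 10⁻⁵ → stable
  132–140 m: −αΔT+βΔS = −(2.5 × 10⁻⁴)(-3.0)+(7 × 10⁻⁴)(+0.38) = 1.0 × 10⁻³ → stable
Every interval has Δρ > 0: the column is stably stratified throughout.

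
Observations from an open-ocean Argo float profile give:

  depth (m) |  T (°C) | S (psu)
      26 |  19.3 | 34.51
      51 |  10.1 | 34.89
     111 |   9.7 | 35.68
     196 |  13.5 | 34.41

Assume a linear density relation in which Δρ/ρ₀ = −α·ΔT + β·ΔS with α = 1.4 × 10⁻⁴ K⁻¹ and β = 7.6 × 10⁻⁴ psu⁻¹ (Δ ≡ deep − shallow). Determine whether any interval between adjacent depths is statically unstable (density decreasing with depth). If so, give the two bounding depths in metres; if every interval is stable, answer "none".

111–196 m

Evaluate Δρ/ρ₀ = −αΔT + βΔS across each adjacent pair:
  26–51 m: −αΔT+βΔS = −(1.4 × 10⁻⁴)(-9.2)+(7.6 × 10⁻⁴)(+0.38) = 1.6 × 10⁻³ → stable
  51–111 m: −αΔT+βΔS = −(1.4 × 10⁻⁴)(-0.4)+(7.6 × 10⁻⁴)(+0.79) = 6.6 × 10⁻⁴ → stable
  111–196 m: −αΔT+βΔS = −(1.4 × 10⁻⁴)(+3.8)+(7.6 × 10⁻⁴)(-1.27) = -1.5 × 10⁻³ → UNSTABLE
The 111–196 m interval has Δρ < 0: lighter water underlies denser water.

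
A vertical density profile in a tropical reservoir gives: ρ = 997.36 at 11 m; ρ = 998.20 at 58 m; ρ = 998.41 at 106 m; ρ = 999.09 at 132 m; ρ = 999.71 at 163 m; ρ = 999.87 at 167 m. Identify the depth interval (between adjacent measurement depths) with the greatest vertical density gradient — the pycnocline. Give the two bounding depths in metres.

Compute the density gradient over each adjacent pair:
  11–58 m: Δρ/Δz = 0.84/47 = 0.018 kg m⁻⁴
  58–106 m: Δρ/Δz = 0.21/48 = 4.4 × 10⁻³ kg m⁻⁴
  106–132 m: Δρ/Δz = 0.68/26 = 0.026 kg m⁻⁴
  132–163 m: Δρ/Δz = 0.62/31 = 0.020 kg m⁻⁴
  163–167 m: Δρ/Δz = 0.16/4 = 0.040 kg m⁻⁴
The largest gradient is in the 163–167 m interval — the pycnocline.

163–167 m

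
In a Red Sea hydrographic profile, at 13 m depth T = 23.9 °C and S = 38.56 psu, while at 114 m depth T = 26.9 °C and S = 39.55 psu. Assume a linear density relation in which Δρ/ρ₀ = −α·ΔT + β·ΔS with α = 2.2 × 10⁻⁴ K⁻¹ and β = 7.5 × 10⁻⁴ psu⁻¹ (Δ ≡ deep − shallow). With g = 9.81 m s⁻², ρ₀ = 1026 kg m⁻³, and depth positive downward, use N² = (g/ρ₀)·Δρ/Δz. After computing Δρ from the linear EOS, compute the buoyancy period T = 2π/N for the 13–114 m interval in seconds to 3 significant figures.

2.22 × 10³ s

ΔT = +3.0 K, ΔS = +0.99 psu (deep − shallow).
Δρ/ρ₀ = −αΔT + βΔS = -6.60 × 10⁻⁴ + 7.425 × 10⁻⁴ = 8.25 × 10⁻⁵, so Δρ ≈ 0.08464 kg m⁻³.
N² = (g/ρ₀)·Δρ/Δz = g·(Δρ/ρ₀)/Δz = 9.81 × 8.25 × 10⁻⁵ / 101 = 8.0131 × 10⁻⁶ s⁻².
N = √(8.0131 × 10⁻⁶) = 2.8307 × 10⁻³ rad s⁻¹ → T = 2π/N = 2.2197 × 10³ s ≈ 2.22 × 10³ s.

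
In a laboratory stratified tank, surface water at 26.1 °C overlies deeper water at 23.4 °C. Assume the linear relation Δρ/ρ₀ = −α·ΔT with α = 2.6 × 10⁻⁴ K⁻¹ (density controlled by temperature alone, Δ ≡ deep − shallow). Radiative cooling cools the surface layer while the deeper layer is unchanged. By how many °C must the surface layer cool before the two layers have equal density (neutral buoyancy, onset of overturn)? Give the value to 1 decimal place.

2.7 °C

With temperature the only control, equal density requires T_surf′ = T_deep.
T_surf′ = 23.4 °C.
Cooling required: 26.1 − 23.4 = 2.7 °C.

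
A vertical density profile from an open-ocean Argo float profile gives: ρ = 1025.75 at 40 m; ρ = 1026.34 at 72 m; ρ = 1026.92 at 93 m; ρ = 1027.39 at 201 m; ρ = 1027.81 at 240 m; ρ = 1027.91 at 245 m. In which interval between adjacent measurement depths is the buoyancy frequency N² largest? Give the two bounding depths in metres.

Compute the density gradient over each adjacent pair:
  40–72 m: Δρ/Δz = 0.59/32 = 0.018 kg m⁻⁴
  72–93 m: Δρ/Δz = 0.58/21 = 0.028 kg m⁻⁴
  93–201 m: Δρ/Δz = 0.47/108 = 4.4 × 10⁻³ kg m⁻⁴
  201–240 m: Δρ/Δz = 0.42/39 = 0.011 kg m⁻⁴
  240–245 m: Δρ/Δz = 0.10/5 = 0.020 kg m⁻⁴
The largest gradient is in the 72–93 m interval — the pycnocline.

72–93 m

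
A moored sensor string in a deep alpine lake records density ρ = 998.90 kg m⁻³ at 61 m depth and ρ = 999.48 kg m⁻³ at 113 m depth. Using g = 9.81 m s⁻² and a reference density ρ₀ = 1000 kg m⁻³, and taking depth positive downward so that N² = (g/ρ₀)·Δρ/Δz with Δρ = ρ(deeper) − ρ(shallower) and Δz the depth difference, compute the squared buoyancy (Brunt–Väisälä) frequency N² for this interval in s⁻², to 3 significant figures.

1.09 × 10⁻⁴ s⁻²

Δρ = 999.48 − 998.90 = 0.58 kg m⁻³ over Δz = 113 − 61 = 52 m.
N² = (9.81/1000) × (0.58/52) = 1.0942 × 10⁻⁴ s⁻² ≈ 1.09 × 10⁻⁴ s⁻².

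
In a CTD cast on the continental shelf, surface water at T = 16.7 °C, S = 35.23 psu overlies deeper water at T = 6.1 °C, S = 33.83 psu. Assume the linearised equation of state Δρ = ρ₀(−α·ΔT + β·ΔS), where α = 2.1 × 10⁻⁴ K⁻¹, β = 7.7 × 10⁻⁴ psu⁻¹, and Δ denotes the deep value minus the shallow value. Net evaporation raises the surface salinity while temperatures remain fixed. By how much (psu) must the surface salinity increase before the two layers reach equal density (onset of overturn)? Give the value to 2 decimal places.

1.49 psu

Neutral buoyancy requires −α(T_deep − T_surf) + β(S_deep − S_surf′) = 0.
S_surf′ = S_deep − (α/β)·ΔT = 33.83 − (2.1 × 10⁻⁴/7.7 × 10⁻⁴)·(-10.6) = 36.7209 psu.
Increase required: 36.7209 − 35.23 = 1.4909 psu.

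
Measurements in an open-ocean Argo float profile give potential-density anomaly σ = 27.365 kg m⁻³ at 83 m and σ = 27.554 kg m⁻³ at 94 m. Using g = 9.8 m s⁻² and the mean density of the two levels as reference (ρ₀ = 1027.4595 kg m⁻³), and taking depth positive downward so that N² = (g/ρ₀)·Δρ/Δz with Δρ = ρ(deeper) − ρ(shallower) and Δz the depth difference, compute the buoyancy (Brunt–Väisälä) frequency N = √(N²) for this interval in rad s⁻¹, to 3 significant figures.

Δρ = 1027.554 − 1027.365 = 0.189 kg m⁻³ over Δz = 94 − 83 = 11 m.
N² = (9.8/1027.4595) × (0.189/11) = 1.6388 × 10⁻⁴ s⁻².
N = √(1.6388 × 10⁻⁴) = 0.012802 rad s⁻¹ ≈ 0.0128 rad s⁻¹.

0.0128 rad s⁻¹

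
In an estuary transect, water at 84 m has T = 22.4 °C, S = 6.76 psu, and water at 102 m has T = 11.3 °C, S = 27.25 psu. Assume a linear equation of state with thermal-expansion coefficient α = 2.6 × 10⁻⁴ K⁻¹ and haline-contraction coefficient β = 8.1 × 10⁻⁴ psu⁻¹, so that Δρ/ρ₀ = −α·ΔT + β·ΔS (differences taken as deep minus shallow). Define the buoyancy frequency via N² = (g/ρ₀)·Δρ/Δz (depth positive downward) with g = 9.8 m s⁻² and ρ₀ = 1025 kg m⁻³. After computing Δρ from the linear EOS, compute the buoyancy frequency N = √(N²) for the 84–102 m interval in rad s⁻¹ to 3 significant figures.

0.103 rad s⁻¹

ΔT = -11.1 K, ΔS = +20.49 psu (deep − shallow).
Δρ/ρ₀ = −αΔT + βΔS = 2.886 × 10⁻³ + 0.0165969 = 0.0194829, so Δρ ≈ 19.97 kg m⁻³.
N² = (g/ρ₀)·Δρ/Δz = g·(Δρ/ρ₀)/Δz = 9.8 × 0.0194829 / 18 = 0.010607 s⁻².
N = √(0.010607) = 0.10299 rad s⁻¹ ≈ 0.103 rad s⁻¹.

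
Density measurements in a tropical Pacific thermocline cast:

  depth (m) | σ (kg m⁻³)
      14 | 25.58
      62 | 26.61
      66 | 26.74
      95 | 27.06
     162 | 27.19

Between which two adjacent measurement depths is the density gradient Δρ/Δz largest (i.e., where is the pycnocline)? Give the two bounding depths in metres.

Compute the density gradient over each adjacent pair:
  14–62 m: Δρ/Δz = 1.03/48 = 0.021 kg m⁻⁴
  62–66 m: Δρ/Δz = 0.13/4 = 0.033 kg m⁻⁴
  66–95 m: Δρ/Δz = 0.32/29 = 0.011 kg m⁻⁴
  95–162 m: Δρ/Δz = 0.13/67 = 1.9 × 10⁻³ kg m⁻⁴
The largest gradient is in the 62–66 m interval — the pycnocline.

62–66 m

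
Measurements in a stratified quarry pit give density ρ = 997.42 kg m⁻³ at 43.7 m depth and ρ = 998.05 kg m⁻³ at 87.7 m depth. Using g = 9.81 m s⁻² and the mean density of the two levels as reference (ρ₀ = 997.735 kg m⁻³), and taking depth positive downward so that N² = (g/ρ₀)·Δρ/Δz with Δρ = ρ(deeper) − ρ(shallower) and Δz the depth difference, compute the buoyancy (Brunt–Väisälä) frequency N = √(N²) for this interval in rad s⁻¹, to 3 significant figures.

Δρ = 998.05 − 997.42 = 0.63 kg m⁻³ over Δz = 87.7 − 43.7 = 44 m.
N² = (9.81/997.735) × (0.63/44) = 1.4078 × 10⁻⁴ s⁻².
N = √(1.4078 × 10⁻⁴) = 0.011865 rad s⁻¹ ≈ 0.0119 rad s⁻¹.
A positive N² confirms static stability across the interval.

0.0119 rad s⁻¹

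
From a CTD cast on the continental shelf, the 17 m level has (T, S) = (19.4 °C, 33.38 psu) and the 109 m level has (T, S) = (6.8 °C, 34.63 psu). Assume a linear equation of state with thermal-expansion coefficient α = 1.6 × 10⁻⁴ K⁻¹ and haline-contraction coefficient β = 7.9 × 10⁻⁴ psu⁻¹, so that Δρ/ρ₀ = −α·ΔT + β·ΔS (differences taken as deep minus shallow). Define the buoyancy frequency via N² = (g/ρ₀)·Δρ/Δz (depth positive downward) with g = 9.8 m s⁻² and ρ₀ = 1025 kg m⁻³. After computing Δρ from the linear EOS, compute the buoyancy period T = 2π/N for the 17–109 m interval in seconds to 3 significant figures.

ΔT = -12.6 K, ΔS = +1.25 psu (deep − shallow).
Δρ/ρ₀ = −αΔT + βΔS = 2.016 × 10⁻³ + 9.875 × 10⁻⁴ = 3.0035 × 10⁻³, so Δρ ≈ 3.079 kg m⁻³.
N² = (g/ρ₀)·Δρ/Δz = g·(Δρ/ρ₀)/Δz = 9.8 × 3.0035 × 10⁻³ / 92 = 3.1994 × 10⁻⁴ s⁻².
N = √(3.1994 × 10⁻⁴) = 0.017887 rad s⁻¹ → T = 2π/N = 351.27 s ≈ 351 s.

351 s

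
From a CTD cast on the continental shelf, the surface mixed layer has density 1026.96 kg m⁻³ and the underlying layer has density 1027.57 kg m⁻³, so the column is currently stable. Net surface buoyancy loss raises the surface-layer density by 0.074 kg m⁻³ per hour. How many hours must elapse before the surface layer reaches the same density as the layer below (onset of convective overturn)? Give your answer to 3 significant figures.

Density deficit of the surface layer: 1027.57 − 1026.96 = 0.61 kg m⁻³.
Required change = 0.61 / 0.074 = 8.24 hours.

8.24 hours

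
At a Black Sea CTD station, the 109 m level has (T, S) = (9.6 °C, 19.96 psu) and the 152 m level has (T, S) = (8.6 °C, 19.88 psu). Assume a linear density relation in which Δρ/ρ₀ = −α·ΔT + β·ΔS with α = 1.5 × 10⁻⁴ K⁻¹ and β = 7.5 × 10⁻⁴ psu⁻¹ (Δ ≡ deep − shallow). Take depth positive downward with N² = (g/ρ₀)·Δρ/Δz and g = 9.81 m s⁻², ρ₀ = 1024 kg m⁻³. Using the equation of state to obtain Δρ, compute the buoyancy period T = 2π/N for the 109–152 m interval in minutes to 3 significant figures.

ΔT = -1.0 K, ΔS = -0.08 psu (deep − shallow).
Δρ/ρ₀ = −αΔT + βΔS = 1.50 × 10⁻⁴ − 6.00 × 10⁻⁵ = 9.00 × 10⁻⁵, so Δρ ≈ 0.09216 kg m⁻³.
N² = (g/ρ₀)·Δρ/Δz = g·(Δρ/ρ₀)/Δz = 9.81 × 9.00 × 10⁻⁵ / 43 = 2.0533 × 10⁻⁵ s⁻².
N = √(2.0533 × 10⁻⁵) = 4.5313 × 10⁻³ rad s⁻¹ → T = 2π/N = 1.3866 × 10³ s = 23.110 min ≈ 23.1 min.

23.1 min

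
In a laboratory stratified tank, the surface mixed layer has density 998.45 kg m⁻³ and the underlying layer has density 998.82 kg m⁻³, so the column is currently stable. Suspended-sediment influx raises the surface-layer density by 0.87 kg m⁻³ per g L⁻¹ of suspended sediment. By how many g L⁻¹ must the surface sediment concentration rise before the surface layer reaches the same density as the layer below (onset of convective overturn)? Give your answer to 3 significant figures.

Density deficit of the surface layer: 998.82 − 998.45 = 0.37 kg m⁻³.
Required change = 0.37 / 0.87 = 0.425 g L⁻¹.

0.425 g L⁻¹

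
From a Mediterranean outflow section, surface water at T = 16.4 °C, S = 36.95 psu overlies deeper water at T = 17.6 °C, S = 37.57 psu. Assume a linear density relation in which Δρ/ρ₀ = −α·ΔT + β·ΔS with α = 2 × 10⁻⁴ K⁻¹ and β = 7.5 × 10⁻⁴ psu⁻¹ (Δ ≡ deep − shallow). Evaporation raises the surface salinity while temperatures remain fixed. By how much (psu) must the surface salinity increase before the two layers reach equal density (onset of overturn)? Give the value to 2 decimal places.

Neutral buoyancy requires −α(T_deep − T_surf) + β(S_deep − S_surf′) = 0.
S_surf′ = S_deep − (α/β)·ΔT = 37.57 − (2 × 10⁻⁴/7.5 × 10⁻⁴)·(+1.2) = 37.2500 psu.
Increase required: 37.2500 − 36.95 = 0.3000 psu.

0.30 psu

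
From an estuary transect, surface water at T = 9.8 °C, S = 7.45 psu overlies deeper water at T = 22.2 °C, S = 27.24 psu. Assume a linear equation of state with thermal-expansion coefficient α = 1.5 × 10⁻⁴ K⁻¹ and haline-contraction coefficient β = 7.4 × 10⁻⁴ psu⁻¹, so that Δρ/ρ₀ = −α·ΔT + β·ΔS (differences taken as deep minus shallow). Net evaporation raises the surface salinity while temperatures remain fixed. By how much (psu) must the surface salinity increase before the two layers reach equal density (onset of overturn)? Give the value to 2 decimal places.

Neutral buoyancy requires −α(T_deep − T_surf) + β(S_deep − S_surf′) = 0.
S_surf′ = S_deep − (α/β)·ΔT = 27.24 − (1.5 × 10⁻⁴/7.4 × 10⁻⁴)·(+12.4) = 24.7265 psu.
Increase required: 24.7265 − 7.45 = 17.2765 psu.

17.28 psu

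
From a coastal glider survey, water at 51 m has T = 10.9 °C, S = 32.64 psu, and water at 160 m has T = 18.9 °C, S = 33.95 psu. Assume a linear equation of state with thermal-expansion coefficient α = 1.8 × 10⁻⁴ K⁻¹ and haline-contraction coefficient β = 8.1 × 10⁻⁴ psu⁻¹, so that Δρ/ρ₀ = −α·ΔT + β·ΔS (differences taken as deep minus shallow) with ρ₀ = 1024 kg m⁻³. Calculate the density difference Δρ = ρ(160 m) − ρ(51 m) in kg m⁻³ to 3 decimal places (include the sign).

ΔT = +8.0 K, ΔS = +1.31 psu (deep − shallow).
Δρ/ρ₀ = −(1.8 × 10⁻⁴)(+8.0) + (8.1 × 10⁻⁴)(+1.31) = -3.789 × 10⁻⁴.
Δρ = 1024 × (-3.789 × 10⁻⁴) = -0.388 kg m⁻³.
Negative Δρ: lighter below, statically unstable.

-0.388 kg m⁻³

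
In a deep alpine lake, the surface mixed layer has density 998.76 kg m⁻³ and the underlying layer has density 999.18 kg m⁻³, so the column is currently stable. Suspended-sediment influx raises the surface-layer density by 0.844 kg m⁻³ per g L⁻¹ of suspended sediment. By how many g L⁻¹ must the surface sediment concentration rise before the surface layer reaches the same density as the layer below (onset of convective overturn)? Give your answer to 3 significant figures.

0.498 g L⁻¹

Density deficit of the surface layer: 999.18 − 998.76 = 0.42 kg m⁻³.
Required change = 0.42 / 0.844 = 0.498 g L⁻¹.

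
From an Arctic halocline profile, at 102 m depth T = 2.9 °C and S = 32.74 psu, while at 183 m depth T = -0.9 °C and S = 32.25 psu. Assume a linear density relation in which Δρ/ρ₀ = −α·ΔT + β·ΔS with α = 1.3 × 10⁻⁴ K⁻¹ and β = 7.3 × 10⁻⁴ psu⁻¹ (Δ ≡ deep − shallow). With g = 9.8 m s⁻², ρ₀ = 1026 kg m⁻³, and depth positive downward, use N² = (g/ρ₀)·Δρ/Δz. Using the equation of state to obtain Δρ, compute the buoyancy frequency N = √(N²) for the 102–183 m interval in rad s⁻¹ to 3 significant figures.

ΔT = -3.8 K, ΔS = -0.49 psu (deep − shallow).
Δρ/ρ₀ = −αΔT + βΔS = 4.94 × 10⁻⁴ − 3.577 × 10⁻⁴ = 1.363 × 10⁻⁴, so Δρ ≈ 0.1398 kg m⁻³.
N² = (g/ρ₀)·Δρ/Δz = g·(Δρ/ρ₀)/Δz = 9.8 × 1.363 × 10⁻⁴ / 81 = 1.6491 × 10⁻⁵ s⁻².
N = √(1.6491 × 10⁻⁵) = 4.0609 × 10⁻³ rad s⁻¹ ≈ 4.06 × 10⁻³ rad s⁻¹.

4.06 × 10⁻³ rad s⁻¹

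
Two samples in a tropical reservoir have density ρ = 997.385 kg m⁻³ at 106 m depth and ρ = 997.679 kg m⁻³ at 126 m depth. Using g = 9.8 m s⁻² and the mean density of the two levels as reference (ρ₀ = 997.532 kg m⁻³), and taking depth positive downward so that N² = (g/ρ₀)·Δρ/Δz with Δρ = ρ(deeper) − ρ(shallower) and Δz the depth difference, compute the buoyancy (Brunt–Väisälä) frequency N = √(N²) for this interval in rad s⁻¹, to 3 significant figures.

0.0120 rad s⁻¹

Δρ = 997.679 − 997.385 = 0.294 kg m⁻³ over Δz = 126 − 106 = 20 m.
N² = (9.8/997.532) × (0.294/20) = 1.4442 × 10⁻⁴ s⁻².
N = √(1.4442 × 10⁻⁴) = 0.012017 rad s⁻¹ ≈ 0.0120 rad s⁻¹.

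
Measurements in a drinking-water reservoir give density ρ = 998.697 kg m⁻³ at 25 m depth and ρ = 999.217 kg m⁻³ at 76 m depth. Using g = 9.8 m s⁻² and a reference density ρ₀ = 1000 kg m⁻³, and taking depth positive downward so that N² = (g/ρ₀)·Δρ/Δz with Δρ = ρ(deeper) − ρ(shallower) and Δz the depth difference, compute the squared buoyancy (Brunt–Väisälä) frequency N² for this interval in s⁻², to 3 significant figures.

9.99 × 10⁻⁵ s⁻²

Δρ = 999.217 − 998.697 = 0.520 kg m⁻³ over Δz = 76 − 25 = 51 m.
N² = (9.8/1000) × (0.520/51) = 9.9922 × 10⁻⁵ s⁻² ≈ 9.99 × 10⁻⁵ s⁻².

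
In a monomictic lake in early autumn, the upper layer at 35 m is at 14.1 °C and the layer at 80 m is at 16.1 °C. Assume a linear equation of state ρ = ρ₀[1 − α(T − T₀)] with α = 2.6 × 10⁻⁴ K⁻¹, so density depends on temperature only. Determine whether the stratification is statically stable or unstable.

unstable

ΔT = 16.1 − 14.1 = +2.0 K, so Δρ/ρ₀ = −αΔT = -5.20 × 10⁻⁴.
Δρ/ρ₀ < 0, so Δρ < 0: deeper water is lighter → statically unstable; the column would overturn.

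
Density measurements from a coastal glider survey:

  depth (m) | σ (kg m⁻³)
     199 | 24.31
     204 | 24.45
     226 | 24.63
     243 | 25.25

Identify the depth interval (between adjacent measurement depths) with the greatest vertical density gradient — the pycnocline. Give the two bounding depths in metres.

226–243 m

Compute the density gradient over each adjacent pair:
  199–204 m: Δρ/Δz = 0.14/5 = 0.028 kg m⁻⁴
  204–226 m: Δρ/Δz = 0.18/22 = 8.2 × 10⁻³ kg m⁻⁴
  226–243 m: Δρ/Δz = 0.62/17 = 0.036 kg m⁻⁴
The largest gradient is in the 226–243 m interval — the pycnocline.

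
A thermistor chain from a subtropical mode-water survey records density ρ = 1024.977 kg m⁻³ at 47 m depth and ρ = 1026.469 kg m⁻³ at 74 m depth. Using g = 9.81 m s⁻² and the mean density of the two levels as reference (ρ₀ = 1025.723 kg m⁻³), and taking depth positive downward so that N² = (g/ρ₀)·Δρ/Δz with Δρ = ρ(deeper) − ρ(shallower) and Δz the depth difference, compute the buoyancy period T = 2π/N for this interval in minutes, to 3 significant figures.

4.56 min

Δρ = 1026.469 − 1024.977 = 1.492 kg m⁻³ over Δz = 74 − 47 = 27 m.
N² = (9.81/1025.723) × (1.492/27) = 5.2850 × 10⁻⁴ s⁻².
N = √(5.2850 × 10⁻⁴) = 0.022989 rad s⁻¹, so T = 2π/N = 273.31 s = 4.5552 min ≈ 4.56 min.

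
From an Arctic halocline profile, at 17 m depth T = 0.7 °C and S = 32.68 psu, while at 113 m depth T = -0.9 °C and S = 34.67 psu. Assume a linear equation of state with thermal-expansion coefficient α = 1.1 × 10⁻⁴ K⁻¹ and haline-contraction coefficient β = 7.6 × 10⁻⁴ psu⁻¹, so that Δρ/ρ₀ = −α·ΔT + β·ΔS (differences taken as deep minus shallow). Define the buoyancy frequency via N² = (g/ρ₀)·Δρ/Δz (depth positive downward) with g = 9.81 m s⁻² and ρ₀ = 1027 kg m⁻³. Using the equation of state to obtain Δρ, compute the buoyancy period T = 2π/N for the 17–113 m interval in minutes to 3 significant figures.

ΔT = -1.6 K, ΔS = +1.99 psu (deep − shallow).
Δρ/ρ₀ = −αΔT + βΔS = 1.76 × 10⁻⁴ + 1.5124 × 10⁻³ = 1.6884 × 10⁻³, so Δρ ≈ 1.734 kg m⁻³.
N² = (g/ρ₀)·Δρ/Δz = g·(Δρ/ρ₀)/Δz = 9.81 × 1.6884 × 10⁻³ / 96 = 1.7253 × 10⁻⁴ s⁻².
N = √(1.7253 × 10⁻⁴) = 0.013135 rad s⁻¹ → T = 2π/N = 478.35 s = 7.9725 min ≈ 7.97 min.

7.97 min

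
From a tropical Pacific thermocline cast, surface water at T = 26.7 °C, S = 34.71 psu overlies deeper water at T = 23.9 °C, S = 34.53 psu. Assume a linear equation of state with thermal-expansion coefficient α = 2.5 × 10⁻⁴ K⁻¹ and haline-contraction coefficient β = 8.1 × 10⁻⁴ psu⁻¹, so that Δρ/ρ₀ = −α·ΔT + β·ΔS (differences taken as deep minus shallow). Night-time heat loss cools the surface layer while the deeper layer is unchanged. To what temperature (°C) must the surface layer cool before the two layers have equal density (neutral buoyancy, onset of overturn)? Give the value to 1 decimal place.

24.5 °C

Neutral buoyancy requires Δρ = 0, i.e. −α(T_deep − T_surf′) + β(S_deep − S_surf) = 0.
T_surf′ = T_deep − (β/α)·ΔS = 23.9 − (8.1 × 10⁻⁴/2.5 × 10⁻⁴)·(-0.18) = 24.483 °C.
Cooling required: 26.7 − (24.483) = 2.217 °C.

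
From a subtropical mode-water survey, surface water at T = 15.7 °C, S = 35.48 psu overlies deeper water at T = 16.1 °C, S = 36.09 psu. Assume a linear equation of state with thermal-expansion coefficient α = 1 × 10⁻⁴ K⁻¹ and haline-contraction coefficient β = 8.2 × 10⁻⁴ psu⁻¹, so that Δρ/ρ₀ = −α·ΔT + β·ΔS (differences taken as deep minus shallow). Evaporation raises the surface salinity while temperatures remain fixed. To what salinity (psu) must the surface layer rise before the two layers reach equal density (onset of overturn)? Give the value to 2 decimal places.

36.04 psu

Neutral buoyancy requires −α(T_deep − T_surf) + β(S_deep − S_surf′) = 0.
S_surf′ = S_deep − (α/β)·ΔT = 36.09 − (1 × 10⁻⁴/8.2 × 10⁻⁴)·(+0.4) = 36.0412 psu.
Increase required: 36.0412 − 35.48 = 0.5612 psu.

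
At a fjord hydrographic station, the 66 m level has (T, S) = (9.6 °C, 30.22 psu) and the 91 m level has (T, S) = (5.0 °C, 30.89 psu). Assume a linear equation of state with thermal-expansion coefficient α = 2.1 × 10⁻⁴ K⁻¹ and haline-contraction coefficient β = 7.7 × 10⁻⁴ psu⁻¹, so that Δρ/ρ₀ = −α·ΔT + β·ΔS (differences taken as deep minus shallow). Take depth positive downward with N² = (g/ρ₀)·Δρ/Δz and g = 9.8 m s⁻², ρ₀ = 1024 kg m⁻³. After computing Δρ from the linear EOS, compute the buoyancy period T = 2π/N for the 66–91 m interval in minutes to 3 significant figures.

ΔT = -4.6 K, ΔS = +0.67 psu (deep − shallow).
Δρ/ρ₀ = −αΔT + βΔS = 9.66 × 10⁻⁴ + 5.159 × 10⁻⁴ = 1.4819 × 10⁻³, so Δρ ≈ 1.517 kg m⁻³.
N² = (g/ρ₀)·Δρ/Δz = g·(Δρ/ρ₀)/Δz = 9.8 × 1.4819 × 10⁻³ / 25 = 5.8090 × 10⁻⁴ s⁻².
N = √(5.8090 × 10⁻⁴) = 0.024102 rad s⁻¹ → T = 2π/N = 260.69 s = 4.3448 min ≈ 4.34 min.

4.34 min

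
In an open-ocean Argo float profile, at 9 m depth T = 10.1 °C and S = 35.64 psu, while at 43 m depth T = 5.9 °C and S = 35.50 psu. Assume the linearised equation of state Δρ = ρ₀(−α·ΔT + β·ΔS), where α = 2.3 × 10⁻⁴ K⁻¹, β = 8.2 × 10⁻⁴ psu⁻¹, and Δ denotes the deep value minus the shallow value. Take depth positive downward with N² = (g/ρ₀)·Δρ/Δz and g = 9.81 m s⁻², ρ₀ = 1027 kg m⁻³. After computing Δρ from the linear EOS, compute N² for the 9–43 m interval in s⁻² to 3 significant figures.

2.46 × 10⁻⁴ s⁻²

ΔT = -4.2 K, ΔS = -0.14 psu (deep − shallow).
Δρ/ρ₀ = −αΔT + βΔS = 9.66 × 10⁻⁴ − 1.148 × 10⁻⁴ = 8.512 × 10⁻⁴, so Δρ ≈ 0.8742 kg m⁻³.
N² = (g/ρ₀)·Δρ/Δz = g·(Δρ/ρ₀)/Δz = 9.81 × 8.512 × 10⁻⁴ / 34 = 2.4560 × 10⁻⁴ s⁻² ≈ 2.46 × 10⁻⁴ s⁻².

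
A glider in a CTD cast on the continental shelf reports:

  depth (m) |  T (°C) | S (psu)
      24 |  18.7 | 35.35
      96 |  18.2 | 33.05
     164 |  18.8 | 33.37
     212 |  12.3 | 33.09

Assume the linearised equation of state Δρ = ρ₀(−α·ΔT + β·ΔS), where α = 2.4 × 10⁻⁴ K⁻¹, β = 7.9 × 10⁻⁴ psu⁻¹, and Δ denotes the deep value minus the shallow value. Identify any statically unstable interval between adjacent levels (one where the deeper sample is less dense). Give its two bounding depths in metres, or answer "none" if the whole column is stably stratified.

24–96 m

Evaluate Δρ/ρ₀ = −αΔT + βΔS across each adjacent pair:
  24–96 m: −αΔT+βΔS = −(2.4 × 10⁻⁴)(-0.5)+(7.9 × 10⁻⁴)(-2.30) = -1.7 × 10⁻³ → UNSTABLE
  96–164 m: −αΔT+βΔS = −(2.4 × 10⁻⁴)(+0.6)+(7.9 × 10⁻⁴)(+0.32) = 1.1 × 10⁻⁴ → stable
  164–212 m: −αΔT+βΔS = −(2.4 × 10⁻⁴)(-6.5)+(7.9 × 10⁻⁴)(-0.28) = 1.3 × 10⁻³ → stable
The 24–96 m interval has Δρ < 0: lighter water underlies denser water.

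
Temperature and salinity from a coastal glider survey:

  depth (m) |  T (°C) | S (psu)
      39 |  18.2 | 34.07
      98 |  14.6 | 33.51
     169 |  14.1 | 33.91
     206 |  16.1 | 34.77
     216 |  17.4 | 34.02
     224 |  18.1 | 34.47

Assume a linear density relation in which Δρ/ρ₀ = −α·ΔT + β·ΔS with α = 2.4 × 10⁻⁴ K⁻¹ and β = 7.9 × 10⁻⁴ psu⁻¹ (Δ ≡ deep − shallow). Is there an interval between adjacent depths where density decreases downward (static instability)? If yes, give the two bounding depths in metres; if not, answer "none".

206–216 m

Evaluate Δρ/ρ₀ = −αΔT + βΔS across each adjacent pair:
  39–98 m: −αΔT+βΔS = −(2.4 × 10⁻⁴)(-3.6)+(7.9 × 10⁻⁴)(-0.56) = 4.2 × 10⁻⁴ → stable
  98–169 m: −αΔT+βΔS = −(2.4 × 10⁻⁴)(-0.5)+(7.9 × 10⁻⁴)(+0.40) = 4.4 × 10⁻⁴ → stable
  169–206 m: −αΔT+βΔS = −(2.4 × 10⁻⁴)(+2.0)+(7.9 × 10⁻⁴)(+0.86) = 2.0 × 10⁻⁴ → stable
  206–216 m: −αΔT+βΔS = −(2.4 × 10⁻⁴)(+1.3)+(7.9 × 10⁻⁴)(-0.75) = -9.0 × 10⁻⁴ → UNSTABLE
  216–224 m: −αΔT+βΔS = −(2.4 × 10⁻⁴)(+0.7)+(7.9 × 10⁻⁴)(+0.45) = 1.9 × 10⁻⁴ → stable
The 206–216 m interval has Δρ < 0: lighter water underlies denser water.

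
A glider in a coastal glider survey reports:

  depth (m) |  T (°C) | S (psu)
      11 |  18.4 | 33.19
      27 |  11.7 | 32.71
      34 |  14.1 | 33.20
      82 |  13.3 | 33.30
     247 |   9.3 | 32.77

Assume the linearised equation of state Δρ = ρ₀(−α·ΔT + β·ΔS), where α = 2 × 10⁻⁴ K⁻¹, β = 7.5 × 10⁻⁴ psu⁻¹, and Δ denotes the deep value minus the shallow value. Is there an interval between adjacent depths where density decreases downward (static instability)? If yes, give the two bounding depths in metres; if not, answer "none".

27–34 m

Evaluate Δρ/ρ₀ = −αΔT + βΔS across each adjacent pair:
  11–27 m: −αΔT+βΔS = −(2 × 10⁻⁴)(-6.7)+(7.5 × 10⁻⁴)(-0.48) = 9.8 × 10⁻⁴ → stable
  27–34 m: −αΔT+βΔS = −(2 × 10⁻⁴)(+2.4)+(7.5 × 10⁻⁴)(+0.49) = -1.1 × 10⁻⁴ → UNSTABLE
  34–82 m: −αΔT+βΔS = −(2 × 10⁻⁴)(-0.8)+(7.5 × 10⁻⁴)(+0.10) = 2.4 × 10⁻⁴ → stable
  82–247 m: −αΔT+βΔS = −(2 × 10⁻⁴)(-4.0)+(7.5 × 10⁻⁴)(-0.53) = 4.0 × 10⁻⁴ → stable
The 27–34 m interval has Δρ < 0: lighter water underlies denser water.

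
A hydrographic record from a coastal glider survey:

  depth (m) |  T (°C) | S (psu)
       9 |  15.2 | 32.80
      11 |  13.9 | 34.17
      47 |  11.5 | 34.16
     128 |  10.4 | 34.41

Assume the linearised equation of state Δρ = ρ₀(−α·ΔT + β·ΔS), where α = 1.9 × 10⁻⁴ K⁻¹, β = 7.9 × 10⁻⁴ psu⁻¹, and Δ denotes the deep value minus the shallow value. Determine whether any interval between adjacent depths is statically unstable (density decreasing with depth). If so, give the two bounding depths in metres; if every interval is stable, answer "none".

Evaluate Δρ/ρ₀ = −αΔT + βΔS across each adjacent pair:
  9–11 m: −αΔT+βΔS = −(1.9 × 10⁻⁴)(-1.3)+(7.9 × 10⁻⁴)(+1.37) = 1.3 × 10⁻³ → stable
  11–47 m: −αΔT+βΔS = −(1.9 × 10⁻⁴)(-2.4)+(7.9 × 10⁻⁴)(-0.01) = 4.5 × 10⁻⁴ → stable
  47–128 m: −αΔT+βΔS = −(1.9 × 10⁻⁴)(-1.1)+(7.9 × 10⁻⁴)(+0.25) = 4.1 × 10⁻⁴ → stable
Every interval has Δρ > 0: the column is stably stratified throughout.

none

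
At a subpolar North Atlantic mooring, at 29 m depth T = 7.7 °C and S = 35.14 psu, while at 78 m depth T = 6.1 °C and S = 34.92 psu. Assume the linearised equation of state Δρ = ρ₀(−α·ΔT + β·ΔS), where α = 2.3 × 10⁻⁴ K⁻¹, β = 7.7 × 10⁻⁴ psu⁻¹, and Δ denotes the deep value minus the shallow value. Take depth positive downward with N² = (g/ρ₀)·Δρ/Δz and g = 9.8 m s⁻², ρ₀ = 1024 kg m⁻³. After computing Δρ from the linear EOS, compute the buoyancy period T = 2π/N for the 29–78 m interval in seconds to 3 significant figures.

997 s

ΔT = -1.6 K, ΔS = -0.22 psu (deep − shallow).
Δρ/ρ₀ = −αΔT + βΔS = 3.68 × 10⁻⁴ − 1.694 × 10⁻⁴ = 1.986 × 10⁻⁴, so Δρ ≈ 0.2034 kg m⁻³.
N² = (g/ρ₀)·Δρ/Δz = g·(Δρ/ρ₀)/Δz = 9.8 × 1.986 × 10⁻⁴ / 49 = 3.9720 × 10⁻⁵ s⁻².
N = √(3.9720 × 10⁻⁵) = 6.3024 × 10⁻³ rad s⁻¹ → T = 2π/N = 996.95 s ≈ 997 s.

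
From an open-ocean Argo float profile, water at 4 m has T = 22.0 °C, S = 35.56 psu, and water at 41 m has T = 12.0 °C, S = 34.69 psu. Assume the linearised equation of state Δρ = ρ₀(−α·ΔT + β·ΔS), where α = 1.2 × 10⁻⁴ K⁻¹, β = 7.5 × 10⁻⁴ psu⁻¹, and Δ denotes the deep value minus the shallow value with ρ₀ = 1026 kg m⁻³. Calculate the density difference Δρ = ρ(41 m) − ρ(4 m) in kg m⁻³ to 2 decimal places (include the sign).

ΔT = -10.0 K, ΔS = -0.87 psu (deep − shallow).
Δρ/ρ₀ = −(1.2 × 10⁻⁴)(-10.0) + (7.5 × 10⁻⁴)(-0.87) = 5.475 × 10⁻⁴.
Δρ = 1026 × (5.475 × 10⁻⁴) = +0.56 kg m⁻³.
Positive Δρ: denser below, stable.

+0.56 kg m⁻³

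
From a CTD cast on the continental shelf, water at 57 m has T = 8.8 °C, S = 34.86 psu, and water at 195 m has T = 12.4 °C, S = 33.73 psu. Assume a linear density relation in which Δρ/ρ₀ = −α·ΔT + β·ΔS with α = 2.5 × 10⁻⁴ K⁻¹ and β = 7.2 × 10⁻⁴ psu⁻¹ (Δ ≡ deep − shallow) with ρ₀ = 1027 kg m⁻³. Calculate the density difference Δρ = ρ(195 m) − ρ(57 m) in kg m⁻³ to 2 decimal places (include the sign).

ΔT = +3.6 K, ΔS = -1.13 psu (deep − shallow).
Δρ/ρ₀ = −(2.5 × 10⁻⁴)(+3.6) + (7.2 × 10⁻⁴)(-1.13) = -1.7136 × 10⁻³.
Δρ = 1027 × (-1.7136 × 10⁻³) = -1.76 kg m⁻³.
Negative Δρ: lighter below, statically unstable.

-1.76 kg m⁻³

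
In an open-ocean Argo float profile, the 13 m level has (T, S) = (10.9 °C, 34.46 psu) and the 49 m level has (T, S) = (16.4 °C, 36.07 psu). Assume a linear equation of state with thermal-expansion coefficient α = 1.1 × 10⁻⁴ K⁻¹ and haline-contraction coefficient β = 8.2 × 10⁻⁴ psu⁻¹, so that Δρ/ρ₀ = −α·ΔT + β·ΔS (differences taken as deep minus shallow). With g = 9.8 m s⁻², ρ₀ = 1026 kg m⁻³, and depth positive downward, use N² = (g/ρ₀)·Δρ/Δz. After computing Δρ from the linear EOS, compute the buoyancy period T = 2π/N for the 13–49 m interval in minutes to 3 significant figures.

ΔT = +5.5 K, ΔS = +1.61 psu (deep − shallow).
Δρ/ρ₀ = −αΔT + βΔS = -6.05 × 10⁻⁴ + 1.3202 × 10⁻³ = 7.152 × 10⁻⁴, so Δρ ≈ 0.7338 kg m⁻³.
N² = (g/ρ₀)·Δρ/Δz = g·(Δρ/ρ₀)/Δz = 9.8 × 7.152 × 10⁻⁴ / 36 = 1.9469 × 10⁻⁴ s⁻².
N = √(1.9469 × 10⁻⁴) = 0.013953 rad s⁻¹ → T = 2π/N = 450.31 s = 7.5052 min ≈ 7.51 min.

7.51 min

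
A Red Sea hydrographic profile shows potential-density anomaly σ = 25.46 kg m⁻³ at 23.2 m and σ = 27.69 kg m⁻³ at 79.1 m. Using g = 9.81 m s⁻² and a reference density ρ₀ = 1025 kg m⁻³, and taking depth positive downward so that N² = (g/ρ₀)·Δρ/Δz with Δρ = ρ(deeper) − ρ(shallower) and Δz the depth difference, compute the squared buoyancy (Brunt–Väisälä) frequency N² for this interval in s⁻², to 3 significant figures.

3.82 × 10⁻⁴ s⁻²

Δρ = 1027.69 − 1025.46 = 2.23 kg m⁻³ over Δz = 79.1 − 23.2 = 55.9 m.
N² = (9.81/1025) × (2.23/55.9) = 3.8180 × 10⁻⁴ s⁻² ≈ 3.82 × 10⁻⁴ s⁻².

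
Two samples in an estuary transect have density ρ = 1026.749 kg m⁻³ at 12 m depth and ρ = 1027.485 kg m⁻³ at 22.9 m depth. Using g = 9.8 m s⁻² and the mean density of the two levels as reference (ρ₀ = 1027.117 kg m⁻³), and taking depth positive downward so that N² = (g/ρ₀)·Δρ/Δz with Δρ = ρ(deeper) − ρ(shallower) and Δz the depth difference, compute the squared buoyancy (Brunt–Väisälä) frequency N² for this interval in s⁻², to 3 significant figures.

6.44 × 10⁻⁴ s⁻²

Δρ = 1027.485 − 1026.749 = 0.736 kg m⁻³ over Δz = 22.9 − 12 = 10.9 m.
N² = (9.8/1027.117) × (0.736/10.9) = 6.4425 × 10⁻⁴ s⁻² ≈ 6.44 × 10⁻⁴ s⁻².
Since Δρ > 0 the layer is stably stratified.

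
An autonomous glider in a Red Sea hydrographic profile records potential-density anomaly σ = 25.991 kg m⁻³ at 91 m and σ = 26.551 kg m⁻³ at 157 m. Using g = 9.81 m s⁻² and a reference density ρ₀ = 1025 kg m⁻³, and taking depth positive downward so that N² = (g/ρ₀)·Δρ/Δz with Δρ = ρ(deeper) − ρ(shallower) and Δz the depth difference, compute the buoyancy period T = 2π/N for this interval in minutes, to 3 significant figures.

11.6 min

Δρ = 1026.551 − 1025.991 = 0.560 kg m⁻³ over Δz = 157 − 91 = 66 m.
N² = (9.81/1025) × (0.560/66) = 8.1206 × 10⁻⁵ s⁻².
N = √(8.1206 × 10⁻⁵) = 9.0114 × 10⁻³ rad s⁻¹, so T = 2π/N = 697.25 s = 11.621 min ≈ 11.6 min.
Since Δρ > 0 the layer is stably stratified.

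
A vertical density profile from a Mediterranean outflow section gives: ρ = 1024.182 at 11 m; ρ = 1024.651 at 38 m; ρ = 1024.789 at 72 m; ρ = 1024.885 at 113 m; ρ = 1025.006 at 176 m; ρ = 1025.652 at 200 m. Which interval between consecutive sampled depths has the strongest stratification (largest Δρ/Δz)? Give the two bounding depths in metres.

Compute the density gradient over each adjacent pair:
  11–38 m: Δρ/Δz = 0.469/27 = 0.017 kg m⁻⁴
  38–72 m: Δρ/Δz = 0.138/34 = 4.1 × 10⁻³ kg m⁻⁴
  72–113 m: Δρ/Δz = 0.096/41 = 2.3 × 10⁻³ kg m⁻⁴
  113–176 m: Δρ/Δz = 0.121/63 = 1.9 × 10⁻³ kg m⁻⁴
  176–200 m: Δρ/Δz = 0.646/24 = 0.027 kg m⁻⁴
The largest gradient is in the 176–200 m interval — the pycnocline.

176–200 m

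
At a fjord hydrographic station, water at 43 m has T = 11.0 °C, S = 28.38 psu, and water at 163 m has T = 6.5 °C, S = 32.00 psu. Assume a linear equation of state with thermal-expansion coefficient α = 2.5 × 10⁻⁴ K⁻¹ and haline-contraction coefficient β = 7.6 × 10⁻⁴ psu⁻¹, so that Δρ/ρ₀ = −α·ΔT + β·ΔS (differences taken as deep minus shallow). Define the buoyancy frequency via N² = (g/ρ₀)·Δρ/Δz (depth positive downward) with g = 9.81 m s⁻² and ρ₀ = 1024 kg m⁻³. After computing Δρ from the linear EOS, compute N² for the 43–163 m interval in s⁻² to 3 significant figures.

ΔT = -4.5 K, ΔS = +3.62 psu (deep − shallow).
Δρ/ρ₀ = −αΔT + βΔS = 1.125 × 10⁻³ + 2.7512 × 10⁻³ = 3.8762 × 10⁻³, so Δρ ≈ 3.969 kg m⁻³.
N² = (g/ρ₀)·Δρ/Δz = g·(Δρ/ρ₀)/Δz = 9.81 × 3.8762 × 10⁻³ / 120 = 3.1688 × 10⁻⁴ s⁻² ≈ 3.17 × 10⁻⁴ s⁻².

3.17 × 10⁻⁴ s⁻²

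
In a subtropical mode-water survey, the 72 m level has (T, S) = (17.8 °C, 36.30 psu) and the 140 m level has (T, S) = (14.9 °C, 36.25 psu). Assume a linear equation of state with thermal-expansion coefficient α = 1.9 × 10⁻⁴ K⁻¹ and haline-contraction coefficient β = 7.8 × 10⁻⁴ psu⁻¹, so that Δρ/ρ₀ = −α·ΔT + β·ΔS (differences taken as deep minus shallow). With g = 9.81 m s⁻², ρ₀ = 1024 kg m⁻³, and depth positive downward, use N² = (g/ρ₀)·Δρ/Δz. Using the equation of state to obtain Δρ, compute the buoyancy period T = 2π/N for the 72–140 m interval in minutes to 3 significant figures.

12.2 min

ΔT = -2.9 K, ΔS = -0.05 psu (deep − shallow).
Δρ/ρ₀ = −αΔT + βΔS = 5.51 × 10⁻⁴ − 3.90 × 10⁻⁵ = 5.12 × 10⁻⁴, so Δρ ≈ 0.5243 kg m⁻³.
N² = (g/ρ₀)·Δρ/Δz = g·(Δρ/ρ₀)/Δz = 9.81 × 5.12 × 10⁻⁴ / 68 = 7.3864 × 10⁻⁵ s⁻².
N = √(7.3864 × 10⁻⁵) = 8.5944 × 10⁻³ rad s⁻¹ → T = 2π/N = 731.08 s = 12.185 min ≈ 12.2 min.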